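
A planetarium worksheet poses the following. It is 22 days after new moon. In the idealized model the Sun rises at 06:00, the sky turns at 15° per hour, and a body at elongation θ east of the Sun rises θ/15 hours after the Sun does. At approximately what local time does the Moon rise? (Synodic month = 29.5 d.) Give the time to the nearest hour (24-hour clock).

00:00

The Moon has covered 22/29.5 of its cycle, so θ ≈ 360° × 22/29.5 = 268.5°.
Delay after the Sun = 268.5° / (15°/h) ≈ 17.90 h.
06:00 + 17.90 h ≈ 23:54 → 00:00 to the nearest hour.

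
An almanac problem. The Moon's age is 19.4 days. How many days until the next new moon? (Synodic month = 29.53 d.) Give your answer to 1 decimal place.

One full lunation from the last new moon is 29.53 d; remaining = 29.53 − 19.4 = 10.130 d.

10.1 days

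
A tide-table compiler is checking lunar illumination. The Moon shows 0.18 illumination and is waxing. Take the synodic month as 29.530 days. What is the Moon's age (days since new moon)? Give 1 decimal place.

Invert f = (1 − cos θ)/2 to get cos θ = 1 − 2(0.18) = 0.640, hence θ₀ = arccos 0.640 = 50.2°.
Waxing ⇒ before full, so θ = 50.2°.
That fraction of the synodic month is 50.2/360 × 29.530 d ≈ 4.12 d.

4.1 days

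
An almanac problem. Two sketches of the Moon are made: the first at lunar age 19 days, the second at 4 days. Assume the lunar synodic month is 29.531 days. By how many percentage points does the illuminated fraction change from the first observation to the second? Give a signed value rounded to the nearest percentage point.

First observation: θ = 360°·19/29.531 = 231.6°, so f = 0.810.
Second observation: θ = 48.8°, f = 0.170.
Δf = 0.170 − 0.810 = -0.640, i.e. -64 pp.

-64 pp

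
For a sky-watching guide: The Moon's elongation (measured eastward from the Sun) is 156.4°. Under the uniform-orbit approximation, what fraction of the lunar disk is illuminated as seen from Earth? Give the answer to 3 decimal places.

0.958

cos 156.4° = (-0.916), so f = (1 − (-0.916))/2 = 0.958.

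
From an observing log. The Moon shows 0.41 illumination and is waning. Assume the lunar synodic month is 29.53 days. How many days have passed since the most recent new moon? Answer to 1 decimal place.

23.0 days

cos θ = 1 − 2f = 0.180, giving a principal value of 79.6°.
Waning ⇒ past full, so θ = 360° − 79.6° = 280.4°.
That fraction of the synodic month is 280.4/360 × 29.53 d ≈ 23.00 d.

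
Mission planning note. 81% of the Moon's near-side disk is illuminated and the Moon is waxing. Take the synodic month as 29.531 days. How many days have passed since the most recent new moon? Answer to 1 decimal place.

Invert f = (1 − cos θ)/2 to get cos θ = 1 − 2(0.81) = -0.620, hence θ₀ = arccos -0.620 = 128.3°.
The Moon is waxing (0°–180°), so θ = 128.3° directly.
At 360°/29.531 d per day, 128.3° corresponds to 10.53 days.

10.5 days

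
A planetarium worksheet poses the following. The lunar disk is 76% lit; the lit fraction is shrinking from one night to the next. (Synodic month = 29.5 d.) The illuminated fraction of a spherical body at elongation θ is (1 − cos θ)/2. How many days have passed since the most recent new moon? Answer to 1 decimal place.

Invert f = (1 − cos θ)/2 to get cos θ = 1 − 2(0.76) = -0.520, hence θ₀ = arccos -0.520 = 121.3°.
A waning Moon lies in 180°–360°, so θ = 360° − 121.3° = 238.7°.
At 360°/29.5 d per day, 238.7° corresponds to 19.56 days.

19.6 days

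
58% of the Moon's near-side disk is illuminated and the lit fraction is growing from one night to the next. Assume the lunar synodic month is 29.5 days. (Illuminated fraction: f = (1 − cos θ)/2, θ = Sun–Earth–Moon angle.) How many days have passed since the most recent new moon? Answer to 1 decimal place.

From f = (1 − cos θ)/2: cos θ = 1 − 2×0.58 = -0.160; arccos → 99.2°.
Waxing ⇒ before full, so θ = 99.2°.
At 360°/29.5 d per day, 99.2° corresponds to 8.13 days.

8.1 days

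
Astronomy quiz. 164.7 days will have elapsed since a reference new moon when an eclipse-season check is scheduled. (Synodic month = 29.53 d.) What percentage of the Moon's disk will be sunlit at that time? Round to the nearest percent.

164.7/29.53 = 5.577 lunations, so 5 complete cycles and 17.05 d into the next.
The Moon has covered 17.05/29.53 of its cycle, so θ ≈ 360° × 17.05/29.53 = 207.9°.
cos 207.9° = (-0.884), so f = (1 − (-0.884))/2 = 0.942, so 94%.

94%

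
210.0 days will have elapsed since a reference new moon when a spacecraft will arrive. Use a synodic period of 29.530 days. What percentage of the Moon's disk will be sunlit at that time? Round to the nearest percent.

12%

210.0 d spans 7 complete synodic months (7 × 29.530 = 206.71 d) plus 3.29 d.
The Moon has covered 3.29/29.530 of its cycle, so θ ≈ 360° × 3.29/29.530 = 40.1°.
With cos θ = 0.765, the lit fraction is (1 − 0.765)/2 ≈ 0.118, so 12%.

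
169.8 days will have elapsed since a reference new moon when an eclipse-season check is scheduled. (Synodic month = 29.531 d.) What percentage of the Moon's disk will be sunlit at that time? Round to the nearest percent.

50%

Reduce mod P: 169.8 − 5×29.531 = 22.15 d into the current lunation.
The Moon has covered 22.15/29.531 of its cycle, so θ ≈ 360° × 22.15/29.531 = 270.0°.
With cos θ = (-0.001), the lit fraction is (1 − (-0.001))/2 ≈ 0.500, so 50%.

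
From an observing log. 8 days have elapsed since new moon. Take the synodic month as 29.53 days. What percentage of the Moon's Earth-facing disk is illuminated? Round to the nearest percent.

Phase angle: θ = 360°·(8 d)/(29.53 d) = 97.5°.
cos 97.5° = (-0.131), so f = (1 − (-0.131))/2 = 0.566, so 57%.

57%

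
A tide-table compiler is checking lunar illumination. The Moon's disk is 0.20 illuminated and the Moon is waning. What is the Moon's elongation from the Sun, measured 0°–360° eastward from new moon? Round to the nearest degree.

307°

From f = (1 − cos θ)/2: cos θ = 1 − 2×0.20 = 0.600; arccos → 53.1°.
A waning Moon lies in 180°–360°, so θ = 360° − 53.1° = 306.9°.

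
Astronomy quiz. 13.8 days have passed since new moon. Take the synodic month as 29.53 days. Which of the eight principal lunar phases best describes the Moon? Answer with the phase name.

At 13.8/29.53 of the cycle, θ ≈ 168° — the full moon range.

full moon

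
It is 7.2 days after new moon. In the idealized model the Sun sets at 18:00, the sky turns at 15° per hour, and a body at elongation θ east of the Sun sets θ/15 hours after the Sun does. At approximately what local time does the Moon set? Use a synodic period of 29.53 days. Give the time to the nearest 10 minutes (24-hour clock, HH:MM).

The Moon has covered 7.2/29.53 of its cycle, so θ ≈ 360° × 7.2/29.53 = 87.8°.
Delay after the Sun = 87.8° / (15°/h) ≈ 5.85 h.
18:00 + 5.852 h ≈ 23:51 → 23:50 to the nearest ten minutes.

23:50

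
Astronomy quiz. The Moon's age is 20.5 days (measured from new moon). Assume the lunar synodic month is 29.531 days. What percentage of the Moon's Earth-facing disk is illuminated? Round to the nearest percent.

The Moon has covered 20.5/29.531 of its cycle, so θ ≈ 360° × 20.5/29.531 = 249.9°.
With cos θ = (-0.344), the lit fraction is (1 − (-0.344))/2 ≈ 0.672, so 67%.

67%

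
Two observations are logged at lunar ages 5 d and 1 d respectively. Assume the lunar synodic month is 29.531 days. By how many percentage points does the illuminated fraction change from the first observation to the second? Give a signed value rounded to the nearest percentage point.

-25 percentage points

First observation: θ = 360°·5/29.531 = 61.0°, so f = 0.257.
Second observation: θ = 12.2°, f = 0.011.
Δf = 0.011 − 0.257 = -0.246, i.e. -25 pp.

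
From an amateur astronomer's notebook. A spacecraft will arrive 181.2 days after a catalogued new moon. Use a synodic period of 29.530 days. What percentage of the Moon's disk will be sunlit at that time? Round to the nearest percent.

181.2/29.530 = 6.136 lunations, so 6 complete cycles and 4.02 d into the next.
Phase angle: θ = 360°·(4.02 d)/(29.530 d) = 49.0°.
With cos θ = 0.656, the lit fraction is (1 − 0.656)/2 ≈ 0.172, so 17%.

17%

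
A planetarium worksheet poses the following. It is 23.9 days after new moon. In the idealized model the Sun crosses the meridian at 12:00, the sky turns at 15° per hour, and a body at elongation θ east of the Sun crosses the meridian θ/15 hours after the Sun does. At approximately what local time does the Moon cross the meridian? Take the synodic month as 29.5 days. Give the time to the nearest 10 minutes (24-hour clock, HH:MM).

07:30

Phase angle: θ = 360°·(23.9 d)/(29.5 d) = 291.7°.
Delay after the Sun = 291.7° / (15°/h) ≈ 19.44 h.
12:00 + 19.444 h ≈ 07:27 → 07:30 to the nearest ten minutes.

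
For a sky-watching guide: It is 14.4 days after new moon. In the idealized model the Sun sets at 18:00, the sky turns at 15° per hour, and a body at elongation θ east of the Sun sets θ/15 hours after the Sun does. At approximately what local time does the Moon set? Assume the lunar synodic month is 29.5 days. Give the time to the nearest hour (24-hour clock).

06:00

Elongation θ = 360° × 14.4/29.5 ≈ 175.7°.
Delay after the Sun = 175.7° / (15°/h) ≈ 11.72 h.
18:00 + 11.72 h ≈ 05:43 → 06:00 to the nearest hour.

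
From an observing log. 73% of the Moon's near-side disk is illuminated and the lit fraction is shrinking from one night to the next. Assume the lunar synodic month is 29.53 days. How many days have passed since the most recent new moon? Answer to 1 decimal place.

From f = (1 − cos θ)/2: cos θ = 1 − 2×0.73 = -0.460; arccos → 117.4°.
A waning Moon lies in 180°–360°, so θ = 360° − 117.4° = 242.6°.
That fraction of the synodic month is 242.6/360 × 29.53 d ≈ 19.90 d.

19.9 days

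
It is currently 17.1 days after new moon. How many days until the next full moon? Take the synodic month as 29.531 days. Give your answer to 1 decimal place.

27.2 days

Full moon is 0.5 of the way through the cycle: age 0.5 × 29.531 = 14.765 d.
Already past this cycle's full moon; the next is at 14.765 + 29.531 = 44.296 d, so 44.296 − 17.1 = 27.196 days.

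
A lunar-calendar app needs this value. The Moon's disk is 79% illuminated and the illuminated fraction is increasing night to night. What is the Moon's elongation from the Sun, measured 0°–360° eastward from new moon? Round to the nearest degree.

125°

From f = (1 − cos θ)/2: cos θ = 1 − 2×0.79 = -0.580; arccos → 125.5°.
Waxing ⇒ before full, so θ = 125.5°.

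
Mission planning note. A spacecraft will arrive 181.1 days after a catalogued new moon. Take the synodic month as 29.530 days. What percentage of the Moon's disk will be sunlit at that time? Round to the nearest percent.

Reduce mod P: 181.1 − 6×29.530 = 3.92 d into the current lunation.
The Moon has covered 3.92/29.530 of its cycle, so θ ≈ 360° × 3.92/29.530 = 47.8°.
cos 47.8° = 0.672, so f = (1 − 0.672)/2 = 0.164, so 16%.

16%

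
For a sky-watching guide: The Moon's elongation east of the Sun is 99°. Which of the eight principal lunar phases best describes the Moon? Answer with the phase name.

The first quarter sector spans roughly 68°–112°; 99° falls inside it.

first quarter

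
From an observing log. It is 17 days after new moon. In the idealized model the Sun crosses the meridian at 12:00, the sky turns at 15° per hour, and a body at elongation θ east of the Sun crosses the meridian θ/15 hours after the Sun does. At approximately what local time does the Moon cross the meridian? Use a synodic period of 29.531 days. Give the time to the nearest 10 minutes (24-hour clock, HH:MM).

01:50

The Moon has covered 17/29.531 of its cycle, so θ ≈ 360° × 17/29.531 = 207.2°.
Delay after the Sun = 207.2° / (15°/h) ≈ 13.82 h.
12:00 + 13.816 h ≈ 01:49 → 01:50 to the nearest ten minutes.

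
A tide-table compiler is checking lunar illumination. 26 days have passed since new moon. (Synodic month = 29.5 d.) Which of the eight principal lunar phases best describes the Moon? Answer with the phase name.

waning crescent

θ ≈ 360° × 26/29.5 = 317°, which falls in the waning crescent sector.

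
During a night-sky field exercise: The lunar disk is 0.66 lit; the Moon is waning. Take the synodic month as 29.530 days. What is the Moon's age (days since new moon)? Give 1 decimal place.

Invert f = (1 − cos θ)/2 to get cos θ = 1 − 2(0.66) = -0.320, hence θ₀ = arccos -0.320 = 108.7°.
Since the Moon is past full (waning), take the reflex angle: θ = 360° − 108.7° = 251.3°.
Age = 29.530 × 251.3°/360° ≈ 20.62 days.

20.6 days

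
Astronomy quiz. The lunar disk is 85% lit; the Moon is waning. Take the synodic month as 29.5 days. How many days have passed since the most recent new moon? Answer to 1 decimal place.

18.5 days

cos θ = 1 − 2f = -0.700, giving a principal value of 134.4°.
Since the Moon is past full (waning), take the reflex angle: θ = 360° − 134.4° = 225.6°.
Age = 29.5 × 225.6°/360° ≈ 18.48 days.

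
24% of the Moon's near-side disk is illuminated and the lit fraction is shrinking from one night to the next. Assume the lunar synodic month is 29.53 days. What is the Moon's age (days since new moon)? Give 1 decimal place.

24.7 days

cos θ = 1 − 2f = 0.520, giving a principal value of 58.7°.
Since the Moon is past full (waning), take the reflex angle: θ = 360° − 58.7° = 301.3°.
That fraction of the synodic month is 301.3/360 × 29.53 d ≈ 24.72 d.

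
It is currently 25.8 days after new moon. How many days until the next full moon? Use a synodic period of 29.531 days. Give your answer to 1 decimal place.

Full moon occurs at elongation 180°, i.e. at age 29.531 × 180/360 = 14.765 d.
This lunation's full moon (14.765 d) has passed, so add one period: 44.296 − 25.8 = 18.496 days.

18.5 days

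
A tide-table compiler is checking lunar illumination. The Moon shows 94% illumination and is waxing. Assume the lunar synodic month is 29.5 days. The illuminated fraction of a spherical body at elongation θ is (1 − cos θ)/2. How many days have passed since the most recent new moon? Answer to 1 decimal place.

12.4 days

cos θ = 1 − 2f = -0.880, giving a principal value of 151.6°.
The Moon is waxing (0°–180°), so θ = 151.6° directly.
Age = 29.5 × 151.6°/360° ≈ 12.43 days.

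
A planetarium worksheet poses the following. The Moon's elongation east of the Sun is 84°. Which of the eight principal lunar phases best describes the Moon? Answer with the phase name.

The first quarter sector spans roughly 68°–112°; 84° falls inside it.

first quarter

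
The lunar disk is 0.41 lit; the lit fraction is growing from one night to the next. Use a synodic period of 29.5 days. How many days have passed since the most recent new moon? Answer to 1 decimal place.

Invert f = (1 − cos θ)/2 to get cos θ = 1 − 2(0.41) = 0.180, hence θ₀ = arccos 0.180 = 79.6°.
Waxing ⇒ before full, so θ = 79.6°.
That fraction of the synodic month is 79.6/360 × 29.5 d ≈ 6.53 d.

6.5 days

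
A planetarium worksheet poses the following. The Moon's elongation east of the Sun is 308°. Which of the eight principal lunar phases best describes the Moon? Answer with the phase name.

The waning crescent sector spans roughly 292°–338°; 308° falls inside it.

waning crescent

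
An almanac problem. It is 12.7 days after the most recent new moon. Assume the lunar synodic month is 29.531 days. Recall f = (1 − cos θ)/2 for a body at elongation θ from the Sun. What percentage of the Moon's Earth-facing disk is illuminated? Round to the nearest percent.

The Moon has covered 12.7/29.531 of its cycle, so θ ≈ 360° × 12.7/29.531 = 154.8°.
With cos θ = (-0.905), the lit fraction is (1 − (-0.905))/2 ≈ 0.952, so 95%.

95%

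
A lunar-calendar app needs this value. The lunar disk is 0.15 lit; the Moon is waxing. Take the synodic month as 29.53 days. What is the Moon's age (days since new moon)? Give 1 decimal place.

3.7 days

cos θ = 1 − 2f = 0.700, giving a principal value of 45.6°.
Waxing ⇒ before full, so θ = 45.6°.
That fraction of the synodic month is 45.6/360 × 29.53 d ≈ 3.74 d.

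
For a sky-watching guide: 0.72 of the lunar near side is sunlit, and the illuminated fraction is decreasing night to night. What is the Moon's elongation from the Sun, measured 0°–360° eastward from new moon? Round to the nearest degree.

244°

Invert f = (1 − cos θ)/2 to get cos θ = 1 − 2(0.72) = -0.440, hence θ₀ = arccos -0.440 = 116.1°.
A waning Moon lies in 180°–360°, so θ = 360° − 116.1° = 243.9°.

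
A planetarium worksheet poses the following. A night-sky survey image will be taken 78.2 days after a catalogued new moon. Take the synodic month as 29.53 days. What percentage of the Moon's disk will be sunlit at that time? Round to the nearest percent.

80%

78.2/29.53 = 2.648 lunations, so 2 complete cycles and 19.14 d into the next.
Elongation θ = 360° × 19.14/29.53 ≈ 233.3°.
Illuminated fraction = (1 − cos 233.3°)/2 = (1 − (-0.597))/2 ≈ 0.799, so 80%.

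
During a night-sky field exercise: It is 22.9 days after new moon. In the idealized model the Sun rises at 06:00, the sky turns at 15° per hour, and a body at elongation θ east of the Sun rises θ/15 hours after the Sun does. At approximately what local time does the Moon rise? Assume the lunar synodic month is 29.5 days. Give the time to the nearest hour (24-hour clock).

01:00

The Moon has covered 22.9/29.5 of its cycle, so θ ≈ 360° × 22.9/29.5 = 279.5°.
Delay after the Sun = 279.5° / (15°/h) ≈ 18.63 h.
06:00 + 18.63 h ≈ 00:38 → 01:00 to the nearest hour.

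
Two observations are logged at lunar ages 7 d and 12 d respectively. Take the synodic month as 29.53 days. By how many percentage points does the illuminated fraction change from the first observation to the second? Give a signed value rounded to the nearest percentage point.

θ₁ = 360° × 7/29.53 = 85.3°, f₁ = (1 − cos θ₁)/2 = 0.459.
θ₂ = 360° × 12/29.53 = 146.3°, f₂ = (1 − cos θ₂)/2 = 0.916.
Change = f₂ − f₁ = +0.457 → +46 percentage points.

+46 percentage points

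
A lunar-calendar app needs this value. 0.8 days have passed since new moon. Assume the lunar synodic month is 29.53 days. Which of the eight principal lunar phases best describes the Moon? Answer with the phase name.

At 0.8/29.53 of the cycle, θ ≈ 10° — the new moon range.

new moon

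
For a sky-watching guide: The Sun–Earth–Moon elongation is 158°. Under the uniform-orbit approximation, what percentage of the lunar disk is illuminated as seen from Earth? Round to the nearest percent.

96%

f = (1 − cos 158°)/2 = (1 − (-0.927))/2 ≈ 0.964, i.e. 96%.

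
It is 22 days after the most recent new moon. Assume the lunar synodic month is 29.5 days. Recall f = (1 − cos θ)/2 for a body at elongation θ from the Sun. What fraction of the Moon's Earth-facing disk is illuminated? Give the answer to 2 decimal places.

0.51

Elongation θ = 360° × 22/29.5 ≈ 268.5°.
cos 268.5° = (-0.027), so f = (1 − (-0.027))/2 = 0.513.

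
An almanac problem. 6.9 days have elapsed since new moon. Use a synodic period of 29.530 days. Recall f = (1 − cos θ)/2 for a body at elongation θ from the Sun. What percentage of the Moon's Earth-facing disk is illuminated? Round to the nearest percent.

Phase angle: θ = 360°·(6.9 d)/(29.530 d) = 84.1°.
With cos θ = 0.102, the lit fraction is (1 − 0.102)/2 ≈ 0.449, so 45%.

45%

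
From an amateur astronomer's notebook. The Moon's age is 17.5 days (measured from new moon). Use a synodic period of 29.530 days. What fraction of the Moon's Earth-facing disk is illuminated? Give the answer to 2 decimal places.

0.92

Elongation θ = 360° × 17.5/29.530 ≈ 213.3°.
With cos θ = (-0.835), the lit fraction is (1 − (-0.835))/2 ≈ 0.918.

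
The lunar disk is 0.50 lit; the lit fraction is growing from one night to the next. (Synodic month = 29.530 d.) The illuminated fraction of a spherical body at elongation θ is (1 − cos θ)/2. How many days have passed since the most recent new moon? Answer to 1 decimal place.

7.4 days

cos θ = 1 − 2f = 0.000, giving a principal value of 90.0°.
Before full moon the principal value applies: θ = 90.0°.
Age = 29.530 × 90.0°/360° ≈ 7.38 days.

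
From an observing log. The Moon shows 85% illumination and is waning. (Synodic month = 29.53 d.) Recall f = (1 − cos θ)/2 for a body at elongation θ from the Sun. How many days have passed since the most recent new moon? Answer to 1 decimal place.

From f = (1 − cos θ)/2: cos θ = 1 − 2×0.85 = -0.700; arccos → 134.4°.
Since the Moon is past full (waning), take the reflex angle: θ = 360° − 134.4° = 225.6°.
At 360°/29.53 d per day, 225.6° corresponds to 18.50 days.

18.5 days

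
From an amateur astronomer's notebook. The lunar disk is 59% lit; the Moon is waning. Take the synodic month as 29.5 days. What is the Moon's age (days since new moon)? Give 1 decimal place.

21.3 days

From f = (1 − cos θ)/2: cos θ = 1 − 2×0.59 = -0.180; arccos → 100.4°.
Since the Moon is past full (waning), take the reflex angle: θ = 360° − 100.4° = 259.6°.
Age = 29.5 × 259.6°/360° ≈ 21.28 days.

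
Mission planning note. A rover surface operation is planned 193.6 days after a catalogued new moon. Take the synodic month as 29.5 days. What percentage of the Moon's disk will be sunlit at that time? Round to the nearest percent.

193.6 d spans 6 complete synodic months (6 × 29.5 = 177.00 d) plus 16.60 d.
Phase angle: θ = 360°·(16.60 d)/(29.5 d) = 202.6°.
With cos θ = (-0.923), the lit fraction is (1 − (-0.923))/2 ≈ 0.962, so 96%.

96%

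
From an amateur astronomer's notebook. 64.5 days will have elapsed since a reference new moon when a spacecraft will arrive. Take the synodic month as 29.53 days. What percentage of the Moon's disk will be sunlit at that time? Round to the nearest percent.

30%

64.5 d spans 2 complete synodic months (2 × 29.53 = 59.06 d) plus 5.44 d.
Elongation θ = 360° × 5.44/29.53 ≈ 66.3°.
With cos θ = 0.402, the lit fraction is (1 − 0.402)/2 ≈ 0.299, so 30%.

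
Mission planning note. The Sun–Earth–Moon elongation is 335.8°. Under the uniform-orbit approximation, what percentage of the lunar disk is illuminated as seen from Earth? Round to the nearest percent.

cos 335.8° = 0.912, so f = (1 − 0.912)/2 = 0.044, i.e. 4%.

4%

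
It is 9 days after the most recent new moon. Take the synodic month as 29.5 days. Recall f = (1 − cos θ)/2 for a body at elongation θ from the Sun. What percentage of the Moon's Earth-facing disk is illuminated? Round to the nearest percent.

Elongation θ = 360° × 9/29.5 ≈ 109.8°.
Illuminated fraction = (1 − cos 109.8°)/2 = (1 − (-0.339))/2 ≈ 0.670, so 67%.

67%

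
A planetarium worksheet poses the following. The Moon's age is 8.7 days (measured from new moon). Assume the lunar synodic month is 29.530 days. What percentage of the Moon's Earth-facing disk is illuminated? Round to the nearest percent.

Phase angle: θ = 360°·(8.7 d)/(29.530 d) = 106.1°.
Illuminated fraction = (1 − cos 106.1°)/2 = (1 − (-0.277))/2 ≈ 0.638, so 64%.

64%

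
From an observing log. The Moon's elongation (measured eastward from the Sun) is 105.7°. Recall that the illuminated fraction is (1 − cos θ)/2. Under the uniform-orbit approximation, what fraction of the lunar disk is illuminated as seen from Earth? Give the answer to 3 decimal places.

f = (1 − cos 105.7°)/2 = (1 − (-0.271))/2 ≈ 0.635.

0.635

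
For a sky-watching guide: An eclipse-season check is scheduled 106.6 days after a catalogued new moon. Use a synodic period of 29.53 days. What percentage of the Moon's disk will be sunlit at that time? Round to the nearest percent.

89%

106.6 d spans 3 complete synodic months (3 × 29.53 = 88.59 d) plus 18.01 d.
Elongation θ = 360° × 18.01/29.53 ≈ 219.6°.
Illuminated fraction = (1 − cos 219.6°)/2 = (1 − (-0.771))/2 ≈ 0.885, so 89%.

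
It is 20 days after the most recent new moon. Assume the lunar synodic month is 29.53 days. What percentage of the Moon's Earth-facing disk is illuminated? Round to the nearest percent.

72%

The Moon has covered 20/29.53 of its cycle, so θ ≈ 360° × 20/29.53 = 243.8°.
cos 243.8° = (-0.441), so f = (1 − (-0.441))/2 = 0.721, so 72%.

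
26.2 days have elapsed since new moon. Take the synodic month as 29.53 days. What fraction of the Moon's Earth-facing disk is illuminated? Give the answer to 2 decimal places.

Phase angle: θ = 360°·(26.2 d)/(29.53 d) = 319.4°.
Illuminated fraction = (1 − cos 319.4°)/2 = (1 − 0.759)/2 ≈ 0.120.

0.12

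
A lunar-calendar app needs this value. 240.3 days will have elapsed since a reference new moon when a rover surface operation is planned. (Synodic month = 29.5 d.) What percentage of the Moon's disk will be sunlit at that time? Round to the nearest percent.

Reduce mod P: 240.3 − 8×29.5 = 4.30 d into the current lunation.
The Moon has covered 4.30/29.5 of its cycle, so θ ≈ 360° × 4.30/29.5 = 52.5°.
Illuminated fraction = (1 − cos 52.5°)/2 = (1 − 0.609)/2 ≈ 0.195, so 20%.

20%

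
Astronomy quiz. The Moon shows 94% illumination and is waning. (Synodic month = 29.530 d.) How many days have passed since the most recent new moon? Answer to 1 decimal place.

cos θ = 1 − 2f = -0.880, giving a principal value of 151.6°.
Waning ⇒ past full, so θ = 360° − 151.6° = 208.4°.
At 360°/29.530 d per day, 208.4° corresponds to 17.09 days.

17.1 days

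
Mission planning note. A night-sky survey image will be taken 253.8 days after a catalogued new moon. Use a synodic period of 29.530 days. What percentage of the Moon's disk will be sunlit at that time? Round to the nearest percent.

253.8 d spans 8 complete synodic months (8 × 29.530 = 236.24 d) plus 17.56 d.
The Moon has covered 17.56/29.530 of its cycle, so θ ≈ 360° × 17.56/29.530 = 214.1°.
Illuminated fraction = (1 − cos 214.1°)/2 = (1 − (-0.828))/2 ≈ 0.914, so 91%.

91%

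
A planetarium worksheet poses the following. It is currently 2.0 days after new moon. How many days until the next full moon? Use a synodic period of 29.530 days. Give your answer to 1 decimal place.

12.8 days

Full moon occurs at elongation 180°, i.e. at age 29.530 × 180/360 = 14.765 d.
So 12.765 days remain (14.765 − 2.0).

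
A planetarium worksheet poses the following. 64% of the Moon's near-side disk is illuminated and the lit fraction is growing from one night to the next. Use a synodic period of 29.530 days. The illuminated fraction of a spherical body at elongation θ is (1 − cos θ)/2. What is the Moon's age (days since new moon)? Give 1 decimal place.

From f = (1 − cos θ)/2: cos θ = 1 − 2×0.64 = -0.280; arccos → 106.3°.
Waxing ⇒ before full, so θ = 106.3°.
That fraction of the synodic month is 106.3/360 × 29.530 d ≈ 8.72 d.

8.7 days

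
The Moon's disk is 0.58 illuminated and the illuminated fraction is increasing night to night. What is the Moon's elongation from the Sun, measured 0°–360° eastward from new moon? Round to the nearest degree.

99°

From f = (1 − cos θ)/2: cos θ = 1 − 2×0.58 = -0.160; arccos → 99.2°.
The Moon is waxing (0°–180°), so θ = 99.2° directly.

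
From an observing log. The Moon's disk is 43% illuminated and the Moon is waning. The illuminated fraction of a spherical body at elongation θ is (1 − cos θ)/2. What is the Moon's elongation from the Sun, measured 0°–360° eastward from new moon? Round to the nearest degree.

From f = (1 − cos θ)/2: cos θ = 1 − 2×0.43 = 0.140; arccos → 82.0°.
A waning Moon lies in 180°–360°, so θ = 360° − 82.0° = 278.0°.

278°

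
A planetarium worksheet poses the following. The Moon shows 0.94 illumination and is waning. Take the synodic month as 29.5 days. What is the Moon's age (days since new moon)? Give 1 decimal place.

Invert f = (1 − cos θ)/2 to get cos θ = 1 − 2(0.94) = -0.880, hence θ₀ = arccos -0.880 = 151.6°.
A waning Moon lies in 180°–360°, so θ = 360° − 151.6° = 208.4°.
At 360°/29.5 d per day, 208.4° corresponds to 17.07 days.

17.1 days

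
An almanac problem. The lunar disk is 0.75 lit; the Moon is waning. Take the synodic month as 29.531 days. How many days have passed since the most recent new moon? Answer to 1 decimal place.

19.7 days

Invert f = (1 − cos θ)/2 to get cos θ = 1 − 2(0.75) = -0.500, hence θ₀ = arccos -0.500 = 120.0°.
Since the Moon is past full (waning), take the reflex angle: θ = 360° − 120.0° = 240.0°.
That fraction of the synodic month is 240.0/360 × 29.531 d ≈ 19.69 d.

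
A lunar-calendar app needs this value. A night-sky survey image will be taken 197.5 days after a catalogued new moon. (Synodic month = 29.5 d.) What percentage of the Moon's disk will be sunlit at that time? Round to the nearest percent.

67%

197.5/29.5 = 6.695 lunations, so 6 complete cycles and 20.50 d into the next.
The Moon has covered 20.50/29.5 of its cycle, so θ ≈ 360° × 20.50/29.5 = 250.2°.
With cos θ = (-0.339), the lit fraction is (1 − (-0.339))/2 ≈ 0.670, so 67%.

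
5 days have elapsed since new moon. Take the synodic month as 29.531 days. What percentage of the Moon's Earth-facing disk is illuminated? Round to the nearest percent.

26%

The Moon has covered 5/29.531 of its cycle, so θ ≈ 360° × 5/29.531 = 61.0°.
cos 61.0° = 0.486, so f = (1 − 0.486)/2 = 0.257, so 26%.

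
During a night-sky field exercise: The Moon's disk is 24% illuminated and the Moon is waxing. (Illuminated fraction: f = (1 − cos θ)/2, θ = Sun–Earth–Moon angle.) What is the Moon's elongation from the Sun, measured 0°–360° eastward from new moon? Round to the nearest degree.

Invert f = (1 − cos θ)/2 to get cos θ = 1 − 2(0.24) = 0.520, hence θ₀ = arccos 0.520 = 58.7°.
Before full moon the principal value applies: θ = 58.7°.

59°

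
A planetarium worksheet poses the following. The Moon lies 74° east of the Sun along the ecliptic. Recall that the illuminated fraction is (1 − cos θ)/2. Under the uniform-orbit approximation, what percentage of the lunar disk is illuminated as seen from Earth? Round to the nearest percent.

36%

f = (1 − cos 74°)/2 = (1 − 0.276)/2 ≈ 0.362, i.e. 36%.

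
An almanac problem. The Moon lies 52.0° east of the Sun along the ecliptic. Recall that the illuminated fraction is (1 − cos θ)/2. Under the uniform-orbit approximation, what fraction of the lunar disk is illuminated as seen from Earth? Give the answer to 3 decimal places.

cos 52.0° = 0.616, so f = (1 − 0.616)/2 = 0.192.

0.192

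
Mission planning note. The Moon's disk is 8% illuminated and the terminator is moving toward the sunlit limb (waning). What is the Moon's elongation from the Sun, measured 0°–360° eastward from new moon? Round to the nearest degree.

cos θ = 1 − 2f = 0.840, giving a principal value of 32.9°.
Waning ⇒ past full, so θ = 360° − 32.9° = 327.1°.

327°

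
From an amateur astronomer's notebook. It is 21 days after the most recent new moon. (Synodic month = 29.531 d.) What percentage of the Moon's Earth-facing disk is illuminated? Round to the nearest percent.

The Moon has covered 21/29.531 of its cycle, so θ ≈ 360° × 21/29.531 = 256.0°.
Illuminated fraction = (1 − cos 256.0°)/2 = (1 − (-0.242))/2 ≈ 0.621, so 62%.

62%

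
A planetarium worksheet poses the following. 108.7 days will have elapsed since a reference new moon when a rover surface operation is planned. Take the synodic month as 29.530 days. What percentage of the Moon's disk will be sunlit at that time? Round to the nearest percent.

108.7 d spans 3 complete synodic months (3 × 29.530 = 88.59 d) plus 20.11 d.
Elongation θ = 360° × 20.11/29.530 ≈ 245.2°.
With cos θ = (-0.420), the lit fraction is (1 − (-0.420))/2 ≈ 0.710, so 71%.

71%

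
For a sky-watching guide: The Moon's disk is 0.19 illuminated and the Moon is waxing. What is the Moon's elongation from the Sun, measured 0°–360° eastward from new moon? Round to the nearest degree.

52°

cos θ = 1 − 2f = 0.620, giving a principal value of 51.7°.
Waxing ⇒ before full, so θ = 51.7°.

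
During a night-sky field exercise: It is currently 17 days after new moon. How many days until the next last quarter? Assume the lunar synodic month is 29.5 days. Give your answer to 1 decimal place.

5.1 days

Last quarter is 0.75 of the way through the cycle: age 0.75 × 29.5 = 22.125 d.
So 5.125 days remain (22.125 − 17).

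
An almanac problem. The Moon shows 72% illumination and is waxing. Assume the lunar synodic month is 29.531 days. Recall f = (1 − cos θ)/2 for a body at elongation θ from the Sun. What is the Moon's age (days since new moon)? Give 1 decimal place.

9.5 days

From f = (1 − cos θ)/2: cos θ = 1 − 2×0.72 = -0.440; arccos → 116.1°.
Waxing ⇒ before full, so θ = 116.1°.
Age = 29.531 × 116.1°/360° ≈ 9.52 days.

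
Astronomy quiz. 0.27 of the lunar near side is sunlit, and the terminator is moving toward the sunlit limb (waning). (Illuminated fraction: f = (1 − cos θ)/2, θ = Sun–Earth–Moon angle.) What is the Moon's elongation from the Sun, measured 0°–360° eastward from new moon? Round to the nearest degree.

297°

Invert f = (1 − cos θ)/2 to get cos θ = 1 − 2(0.27) = 0.460, hence θ₀ = arccos 0.460 = 62.6°.
Waning ⇒ past full, so θ = 360° − 62.6° = 297.4°.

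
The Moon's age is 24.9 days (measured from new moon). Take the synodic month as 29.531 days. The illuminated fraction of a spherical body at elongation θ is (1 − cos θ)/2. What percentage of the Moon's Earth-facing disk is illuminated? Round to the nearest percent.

The Moon has covered 24.9/29.531 of its cycle, so θ ≈ 360° × 24.9/29.531 = 303.5°.
With cos θ = 0.553, the lit fraction is (1 − 0.553)/2 ≈ 0.224, so 22%.

22%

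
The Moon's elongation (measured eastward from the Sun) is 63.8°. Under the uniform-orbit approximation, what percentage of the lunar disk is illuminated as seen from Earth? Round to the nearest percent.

f = (1 − cos 63.8°)/2 = (1 − 0.442)/2 ≈ 0.279, i.e. 28%.

28%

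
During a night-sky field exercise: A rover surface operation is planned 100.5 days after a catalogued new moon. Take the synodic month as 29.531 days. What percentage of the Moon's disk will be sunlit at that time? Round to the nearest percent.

100.5/29.531 = 3.403 lunations, so 3 complete cycles and 11.91 d into the next.
Elongation θ = 360° × 11.91/29.531 ≈ 145.2°.
cos 145.2° = (-0.821), so f = (1 − (-0.821))/2 = 0.910, so 91%.

91%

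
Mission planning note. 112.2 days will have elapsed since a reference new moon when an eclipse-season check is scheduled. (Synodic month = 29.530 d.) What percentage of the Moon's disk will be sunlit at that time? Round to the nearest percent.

35%

112.2/29.530 = 3.800 lunations, so 3 complete cycles and 23.61 d into the next.
Elongation θ = 360° × 23.61/29.530 ≈ 287.8°.
With cos θ = 0.306, the lit fraction is (1 − 0.306)/2 ≈ 0.347, so 35%.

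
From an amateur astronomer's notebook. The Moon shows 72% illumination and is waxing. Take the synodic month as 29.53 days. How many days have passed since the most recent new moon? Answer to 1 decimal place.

9.5 days

Invert f = (1 − cos θ)/2 to get cos θ = 1 − 2(0.72) = -0.440, hence θ₀ = arccos -0.440 = 116.1°.
Before full moon the principal value applies: θ = 116.1°.
At 360°/29.53 d per day, 116.1° corresponds to 9.52 days.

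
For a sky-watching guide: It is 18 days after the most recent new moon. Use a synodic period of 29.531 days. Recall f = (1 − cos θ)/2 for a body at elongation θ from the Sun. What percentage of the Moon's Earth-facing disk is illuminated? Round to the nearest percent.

89%

Phase angle: θ = 360°·(18 d)/(29.531 d) = 219.4°.
Illuminated fraction = (1 − cos 219.4°)/2 = (1 − (-0.772))/2 ≈ 0.886, so 89%.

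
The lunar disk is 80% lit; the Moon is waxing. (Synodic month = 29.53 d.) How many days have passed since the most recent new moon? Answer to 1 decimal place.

10.4 days

cos θ = 1 − 2f = -0.600, giving a principal value of 126.9°.
The Moon is waxing (0°–180°), so θ = 126.9° directly.
At 360°/29.53 d per day, 126.9° corresponds to 10.41 days.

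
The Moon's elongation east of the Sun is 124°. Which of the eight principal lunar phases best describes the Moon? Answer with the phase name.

The waxing gibbous sector spans roughly 112°–158°; 124° falls inside it.

waxing gibbous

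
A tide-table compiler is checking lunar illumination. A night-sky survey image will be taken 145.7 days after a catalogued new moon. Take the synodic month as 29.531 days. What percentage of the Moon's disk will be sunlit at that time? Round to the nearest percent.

4%

Reduce mod P: 145.7 − 4×29.531 = 27.58 d into the current lunation.
The Moon has covered 27.58/29.531 of its cycle, so θ ≈ 360° × 27.58/29.531 = 336.2°.
cos 336.2° = 0.915, so f = (1 − 0.915)/2 = 0.043, so 4%.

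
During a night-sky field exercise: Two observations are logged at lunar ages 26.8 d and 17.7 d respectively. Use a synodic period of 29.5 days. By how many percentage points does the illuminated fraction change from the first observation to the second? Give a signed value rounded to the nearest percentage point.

+82 pp

First observation: θ = 360°·26.8/29.5 = 327.1°, so f = 0.080.
Second observation: θ = 216.0°, f = 0.905.
Δf = 0.905 − 0.080 = +0.824, i.e. +82 pp.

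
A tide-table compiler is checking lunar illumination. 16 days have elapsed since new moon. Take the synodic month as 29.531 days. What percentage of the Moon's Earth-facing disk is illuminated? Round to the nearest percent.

Phase angle: θ = 360°·(16 d)/(29.531 d) = 195.0°.
cos 195.0° = (-0.966), so f = (1 − (-0.966))/2 = 0.983, so 98%.

98%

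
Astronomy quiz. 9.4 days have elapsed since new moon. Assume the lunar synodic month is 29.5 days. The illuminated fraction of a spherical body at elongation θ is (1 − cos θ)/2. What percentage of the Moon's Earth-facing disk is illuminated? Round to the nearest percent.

Phase angle: θ = 360°·(9.4 d)/(29.5 d) = 114.7°.
Illuminated fraction = (1 − cos 114.7°)/2 = (1 − (-0.418))/2 ≈ 0.709, so 71%.

71%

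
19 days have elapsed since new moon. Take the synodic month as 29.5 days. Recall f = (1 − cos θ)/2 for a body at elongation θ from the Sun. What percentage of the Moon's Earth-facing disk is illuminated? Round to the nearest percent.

The Moon has covered 19/29.5 of its cycle, so θ ≈ 360° × 19/29.5 = 231.9°.
With cos θ = (-0.618), the lit fraction is (1 − (-0.618))/2 ≈ 0.809, so 81%.

81%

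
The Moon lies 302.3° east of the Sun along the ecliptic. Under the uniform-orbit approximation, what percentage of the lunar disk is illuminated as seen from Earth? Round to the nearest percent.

23%

Half-versine of 302.3°: (1 − 0.534)/2 = 0.233, i.e. 23%.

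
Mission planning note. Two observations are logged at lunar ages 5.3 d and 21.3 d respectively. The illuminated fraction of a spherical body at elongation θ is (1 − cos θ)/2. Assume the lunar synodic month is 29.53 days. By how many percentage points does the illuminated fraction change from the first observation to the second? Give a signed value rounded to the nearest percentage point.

First observation: θ = 360°·5.3/29.53 = 64.6°, so f = 0.286.
Second observation: θ = 259.7°, f = 0.590.
Δf = 0.590 − 0.286 = +0.304, i.e. +30 pp.

+30 percentage points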